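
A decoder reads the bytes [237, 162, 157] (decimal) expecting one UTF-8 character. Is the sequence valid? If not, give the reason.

invalid (encodes a surrogate (U+D800–U+DFFF))

Structurally a 3-byte sequence; payload = 0xD89D.
But 0xD89D is in U+D800–U+DFFF, the surrogate range. Surrogates are not Unicode scalar values and are forbidden in UTF-8.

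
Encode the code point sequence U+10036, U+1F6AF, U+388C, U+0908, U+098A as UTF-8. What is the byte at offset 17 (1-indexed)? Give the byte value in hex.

0x8A

1-indexed offset 17 is 0-indexed offset 16.
U+10036 → 4-byte form F0 90 80 B6 at offsets 0–3.
U+1F6AF → 4-byte form F0 9F 9A AF at offsets 4–7.
U+388C → 3-byte form E3 A2 8C at offsets 8–10.
U+0908 → 3-byte form E0 A4 88 at offsets 11–13.
U+098A → 3-byte form E0 A6 8A at offsets 14–16.
Offset 16 falls in char 5's range; it's byte 3 of E0 A6 8A = 0x8A.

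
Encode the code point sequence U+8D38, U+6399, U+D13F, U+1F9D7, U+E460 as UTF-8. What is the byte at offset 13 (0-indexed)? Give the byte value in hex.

0xEE

U+8D38 → 3-byte form E8 B4 B8 at offsets 0–2.
U+6399 → 3-byte form E6 8E 99 at offsets 3–5.
U+D13F → 3-byte form ED 84 BF at offsets 6–8.
U+1F9D7 → 4-byte form F0 9F A7 97 at offsets 9–12.
U+E460 → 3-byte form EE 91 A0 at offsets 13–15.
Offset 13 falls in char 5's range; it's byte 1 of EE 91 A0 = 0xEE.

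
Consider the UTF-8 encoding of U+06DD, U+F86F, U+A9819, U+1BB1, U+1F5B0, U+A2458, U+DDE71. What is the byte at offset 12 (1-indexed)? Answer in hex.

0xB1

1-indexed offset 12 is 0-indexed offset 11.
U+06DD → 2-byte form DB 9D at offsets 0–1.
U+F86F → 3-byte form EF A1 AF at offsets 2–4.
U+A9819 → 4-byte form F2 A9 A0 99 at offsets 5–8.
U+1BB1 → 3-byte form E1 AE B1 at offsets 9–11.
Offset 11 falls in char 4's range; it's byte 3 of E1 AE B1 = 0xB1.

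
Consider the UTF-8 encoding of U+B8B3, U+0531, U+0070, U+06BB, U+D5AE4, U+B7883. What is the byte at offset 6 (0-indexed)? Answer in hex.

U+B8B3 → 3-byte form EB A2 B3 at offsets 0–2.
U+0531 → 2-byte form D4 B1 at offsets 3–4.
U+0070 → 1-byte form 70 at offsets 5–5.
U+06BB → 2-byte form DA BB at offsets 6–7.
Offset 6 falls in char 4's range; it's byte 1 of DA BB = 0xDA.

0xDA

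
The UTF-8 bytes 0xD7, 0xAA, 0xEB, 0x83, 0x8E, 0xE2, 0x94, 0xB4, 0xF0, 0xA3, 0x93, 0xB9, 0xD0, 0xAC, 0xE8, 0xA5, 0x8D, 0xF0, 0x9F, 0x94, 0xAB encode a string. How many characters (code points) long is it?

7

Byte at offset 0: 0xD7 = 11010111 → 2-byte char (#1). Advance 2.
Byte at offset 2: 0xEB = 11101011 → 3-byte char (#2). Advance 3.
Byte at offset 5: 0xE2 = 11100010 → 3-byte char (#3). Advance 3.
Byte at offset 8: 0xF0 = 11110000 → 4-byte char (#4). Advance 4.
Byte at offset 12: 0xD0 = 11010000 → 2-byte char (#5). Advance 2.
Byte at offset 14: 0xE8 = 11101000 → 3-byte char (#6). Advance 3.
Byte at offset 17: 0xF0 = 11110000 → 4-byte char (#7). Advance 4.
Reached end at offset 21 after 7 code points.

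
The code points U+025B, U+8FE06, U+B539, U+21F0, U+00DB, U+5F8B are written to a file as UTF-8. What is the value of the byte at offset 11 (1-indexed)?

1-indexed offset 11 is 0-indexed offset 10.
U+025B → 2-byte form C9 9B at offsets 0–1.
U+8FE06 → 4-byte form F2 8F B8 86 at offsets 2–5.
U+B539 → 3-byte form EB 94 B9 at offsets 6–8.
U+21F0 → 3-byte form E2 87 B0 at offsets 9–11.
Offset 10 falls in char 4's range; it's byte 2 of E2 87 B0 = 0x87.

0x87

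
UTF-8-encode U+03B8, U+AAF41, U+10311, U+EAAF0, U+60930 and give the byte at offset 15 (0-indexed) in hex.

U+03B8 → 2-byte form CE B8 at offsets 0–1.
U+AAF41 → 4-byte form F2 AA BD 81 at offsets 2–5.
U+10311 → 4-byte form F0 90 8C 91 at offsets 6–9.
U+EAAF0 → 4-byte form F3 AA AB B0 at offsets 10–13.
U+60930 → 4-byte form F1 A0 A4 B0 at offsets 14–17.
Offset 15 falls in char 5's range; it's byte 2 of F1 A0 A4 B0 = 0xA0.

0xA0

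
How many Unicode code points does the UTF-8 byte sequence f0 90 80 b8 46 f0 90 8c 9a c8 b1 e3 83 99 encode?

5

Byte at offset 0: 0xF0 = 11110000 → 4-byte char (#1). Advance 4.
Byte at offset 4: 0x46 = 01000110 → 1-byte char (#2). Advance 1.
Byte at offset 5: 0xF0 = 11110000 → 4-byte char (#3). Advance 4.
Byte at offset 9: 0xC8 = 11001000 → 2-byte char (#4). Advance 2.
Byte at offset 11: 0xE3 = 11100011 → 3-byte char (#5). Advance 3.
Reached end at offset 14 after 5 code points.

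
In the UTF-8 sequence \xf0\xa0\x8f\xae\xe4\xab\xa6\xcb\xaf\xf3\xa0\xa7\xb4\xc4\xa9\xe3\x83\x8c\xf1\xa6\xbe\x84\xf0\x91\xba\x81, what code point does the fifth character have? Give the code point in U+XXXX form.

U+0129

Offset 0: leading byte 0xF0 = 11110000 → 4-byte char #1 = F0 A0 8F AE.
Offset 4: leading byte 0xE4 = 11100100 → 3-byte char #2 = E4 AB A6.
Offset 7: leading byte 0xCB = 11001011 → 2-byte char #3 = CB AF.
Offset 9: leading byte 0xF3 = 11110011 → 4-byte char #4 = F3 A0 A7 B4.
Offset 13: leading byte 0xC4 = 11000100 → 2-byte char #5 = C4 A9.
Leading byte 0xC4 = 11000100 matches 110xxxxx → 2-byte sequence.
Byte 1: 0xC4 = 11000100, payload 00100 (5 bits).
Byte 2: 0xA9 = 10101001 (10xxxxxx ✓), payload 101001.
Concatenate: 00100101001 = 0x129 (11 bits → U+0129).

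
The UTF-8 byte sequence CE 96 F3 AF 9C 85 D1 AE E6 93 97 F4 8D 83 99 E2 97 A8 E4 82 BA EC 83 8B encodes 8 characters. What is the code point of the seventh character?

U+40BA

Offset 0: leading byte 0xCE = 11001110 → 2-byte char #1 = CE 96.
Offset 2: leading byte 0xF3 = 11110011 → 4-byte char #2 = F3 AF 9C 85.
Offset 6: leading byte 0xD1 = 11010001 → 2-byte char #3 = D1 AE.
Offset 8: leading byte 0xE6 = 11100110 → 3-byte char #4 = E6 93 97.
Offset 11: leading byte 0xF4 = 11110100 → 4-byte char #5 = F4 8D 83 99.
Offset 15: leading byte 0xE2 = 11100010 → 3-byte char #6 = E2 97 A8.
Offset 18: leading byte 0xE4 = 11100100 → 3-byte char #7 = E4 82 BA.
Leading byte 0xE4 = 11100100 matches 1110xxxx → 3-byte sequence.
Byte 1: 0xE4 = 11100100, payload 0100 (4 bits).
Byte 2: 0x82 = 10000010 (10xxxxxx ✓), payload 000010.
Byte 3: 0xBA = 10111010 (10xxxxxx ✓), payload 111010.
Concatenate: 0100000010111010 = 0x40BA (16 bits → U+40BA).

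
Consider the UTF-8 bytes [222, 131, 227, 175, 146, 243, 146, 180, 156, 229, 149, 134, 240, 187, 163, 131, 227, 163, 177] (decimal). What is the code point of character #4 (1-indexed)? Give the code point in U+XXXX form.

Offset 0: leading byte 0xDE = 11011110 → 2-byte char #1 = DE 83.
Offset 2: leading byte 0xE3 = 11100011 → 3-byte char #2 = E3 AF 92.
Offset 5: leading byte 0xF3 = 11110011 → 4-byte char #3 = F3 92 B4 9C.
Offset 9: leading byte 0xE5 = 11100101 → 3-byte char #4 = E5 95 86.
Leading byte 0xE5 = 11100101 matches 1110xxxx → 3-byte sequence.
Byte 1: 0xE5 = 11100101, payload 0101 (4 bits).
Byte 2: 0x95 = 10010101 (10xxxxxx ✓), payload 010101.
Byte 3: 0x86 = 10000110 (10xxxxxx ✓), payload 000110.
Concatenate: 0101010101000110 = 0x5546 (16 bits → U+5546).

U+5546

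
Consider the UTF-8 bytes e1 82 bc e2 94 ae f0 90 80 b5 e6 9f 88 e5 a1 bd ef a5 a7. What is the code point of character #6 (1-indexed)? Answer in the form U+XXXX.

U+F967

Offset 0: leading byte 0xE1 = 11100001 → 3-byte char #1 = E1 82 BC.
Offset 3: leading byte 0xE2 = 11100010 → 3-byte char #2 = E2 94 AE.
Offset 6: leading byte 0xF0 = 11110000 → 4-byte char #3 = F0 90 80 B5.
Offset 10: leading byte 0xE6 = 11100110 → 3-byte char #4 = E6 9F 88.
Offset 13: leading byte 0xE5 = 11100101 → 3-byte char #5 = E5 A1 BD.
Offset 16: leading byte 0xEF = 11101111 → 3-byte char #6 = EF A5 A7.
Leading byte 0xEF = 11101111 matches 1110xxxx → 3-byte sequence.
Byte 1: 0xEF = 11101111, payload 1111 (4 bits).
Byte 2: 0xA5 = 10100101 (10xxxxxx ✓), payload 100101.
Byte 3: 0xA7 = 10100111 (10xxxxxx ✓), payload 100111.
Concatenate: 1111100101100111 = 0xF967 (16 bits → U+F967).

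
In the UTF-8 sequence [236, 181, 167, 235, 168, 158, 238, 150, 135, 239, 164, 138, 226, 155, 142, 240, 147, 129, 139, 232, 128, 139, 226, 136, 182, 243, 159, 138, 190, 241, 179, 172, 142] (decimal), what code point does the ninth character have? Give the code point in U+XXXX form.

U+DF2BE

Offset 0: leading byte 0xEC = 11101100 → 3-byte char #1 = EC B5 A7.
Offset 3: leading byte 0xEB = 11101011 → 3-byte char #2 = EB A8 9E.
Offset 6: leading byte 0xEE = 11101110 → 3-byte char #3 = EE 96 87.
Offset 9: leading byte 0xEF = 11101111 → 3-byte char #4 = EF A4 8A.
Offset 12: leading byte 0xE2 = 11100010 → 3-byte char #5 = E2 9B 8E.
Offset 15: leading byte 0xF0 = 11110000 → 4-byte char #6 = F0 93 81 8B.
Offset 19: leading byte 0xE8 = 11101000 → 3-byte char #7 = E8 80 8B.
Offset 22: leading byte 0xE2 = 11100010 → 3-byte char #8 = E2 88 B6.
Offset 25: leading byte 0xF3 = 11110011 → 4-byte char #9 = F3 9F 8A BE.
Leading byte 0xF3 = 11110011 matches 11110xxx → 4-byte sequence.
Byte 1: 0xF3 = 11110011, payload 011 (3 bits).
Byte 2: 0x9F = 10011111 (10xxxxxx ✓), payload 011111.
Byte 3: 0x8A = 10001010 (10xxxxxx ✓), payload 001010.
Byte 4: 0xBE = 10111110 (10xxxxxx ✓), payload 111110.
Concatenate: 011011111001010111110 = 0xDF2BE (21 bits → U+DF2BE).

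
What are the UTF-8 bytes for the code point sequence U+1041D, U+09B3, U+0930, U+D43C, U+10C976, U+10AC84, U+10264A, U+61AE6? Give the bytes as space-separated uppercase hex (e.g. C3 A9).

U+1041D: 4-byte form → F0 90 90 9D.
U+09B3: 3-byte form → E0 A6 B3.
U+0930: 3-byte form → E0 A4 B0.
U+D43C: 3-byte form → ED 90 BC.
U+10C976: 4-byte form → F4 8C A5 B6.
U+10AC84: 4-byte form → F4 8A B2 84.
U+10264A: 4-byte form → F4 82 99 8A.
U+61AE6: 4-byte form → F1 A1 AB A6.
Concatenated (29 bytes): F0 90 90 9D E0 A6 B3 E0 A4 B0 ED 90 BC F4 8C A5 B6 F4 8A B2 84 F4 82 99 8A F1 A1 AB A6.

F0 90 90 9D E0 A6 B3 E0 A4 B0 ED 90 BC F4 8C A5 B6 F4 8A B2 84 F4 82 99 8A F1 A1 AB A6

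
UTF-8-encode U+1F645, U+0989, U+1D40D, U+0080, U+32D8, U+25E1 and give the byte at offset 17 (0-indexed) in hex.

U+1F645 → 4-byte form F0 9F 99 85 at offsets 0–3.
U+0989 → 3-byte form E0 A6 89 at offsets 4–6.
U+1D40D → 4-byte form F0 9D 90 8D at offsets 7–10.
U+0080 → 2-byte form C2 80 at offsets 11–12.
U+32D8 → 3-byte form E3 8B 98 at offsets 13–15.
U+25E1 → 3-byte form E2 97 A1 at offsets 16–18.
Offset 17 falls in char 6's range; it's byte 2 of E2 97 A1 = 0x97.

0x97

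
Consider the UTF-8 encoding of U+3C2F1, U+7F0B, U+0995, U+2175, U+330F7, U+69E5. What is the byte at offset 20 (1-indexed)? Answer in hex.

0xA5

1-indexed offset 20 is 0-indexed offset 19.
U+3C2F1 → 4-byte form F0 BC 8B B1 at offsets 0–3.
U+7F0B → 3-byte form E7 BC 8B at offsets 4–6.
U+0995 → 3-byte form E0 A6 95 at offsets 7–9.
U+2175 → 3-byte form E2 85 B5 at offsets 10–12.
U+330F7 → 4-byte form F0 B3 83 B7 at offsets 13–16.
U+69E5 → 3-byte form E6 A7 A5 at offsets 17–19.
Offset 19 falls in char 6's range; it's byte 3 of E6 A7 A5 = 0xA5.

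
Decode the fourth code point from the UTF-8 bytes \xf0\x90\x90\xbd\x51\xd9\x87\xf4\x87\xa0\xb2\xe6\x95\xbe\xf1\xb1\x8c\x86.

U+107832

Offset 0: leading byte 0xF0 = 11110000 → 4-byte char #1 = F0 90 90 BD.
Offset 4: leading byte 0x51 = 01010001 → 1-byte char #2 = 51.
Offset 5: leading byte 0xD9 = 11011001 → 2-byte char #3 = D9 87.
Offset 7: leading byte 0xF4 = 11110100 → 4-byte char #4 = F4 87 A0 B2.
Leading byte 0xF4 = 11110100 matches 11110xxx → 4-byte sequence.
Byte 1: 0xF4 = 11110100, payload 100 (3 bits).
Byte 2: 0x87 = 10000111 (10xxxxxx ✓), payload 000111.
Byte 3: 0xA0 = 10100000 (10xxxxxx ✓), payload 100000.
Byte 4: 0xB2 = 10110010 (10xxxxxx ✓), payload 110010.
Concatenate: 100000111100000110010 = 0x107832 (21 bits → U+107832).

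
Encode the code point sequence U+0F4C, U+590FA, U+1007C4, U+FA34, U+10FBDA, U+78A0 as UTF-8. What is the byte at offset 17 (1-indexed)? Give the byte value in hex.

1-indexed offset 17 is 0-indexed offset 16.
U+0F4C → 3-byte form E0 BD 8C at offsets 0–2.
U+590FA → 4-byte form F1 99 83 BA at offsets 3–6.
U+1007C4 → 4-byte form F4 80 9F 84 at offsets 7–10.
U+FA34 → 3-byte form EF A8 B4 at offsets 11–13.
U+10FBDA → 4-byte form F4 8F AF 9A at offsets 14–17.
Offset 16 falls in char 5's range; it's byte 3 of F4 8F AF 9A = 0xAF.

0xAF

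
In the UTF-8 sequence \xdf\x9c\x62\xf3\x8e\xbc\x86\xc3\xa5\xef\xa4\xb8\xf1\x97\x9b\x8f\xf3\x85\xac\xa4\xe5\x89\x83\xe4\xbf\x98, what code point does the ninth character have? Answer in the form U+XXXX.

U+4FD8

Offset 0: leading byte 0xDF = 11011111 → 2-byte char #1 = DF 9C.
Offset 2: leading byte 0x62 = 01100010 → 1-byte char #2 = 62.
Offset 3: leading byte 0xF3 = 11110011 → 4-byte char #3 = F3 8E BC 86.
Offset 7: leading byte 0xC3 = 11000011 → 2-byte char #4 = C3 A5.
Offset 9: leading byte 0xEF = 11101111 → 3-byte char #5 = EF A4 B8.
Offset 12: leading byte 0xF1 = 11110001 → 4-byte char #6 = F1 97 9B 8F.
Offset 16: leading byte 0xF3 = 11110011 → 4-byte char #7 = F3 85 AC A4.
Offset 20: leading byte 0xE5 = 11100101 → 3-byte char #8 = E5 89 83.
Offset 23: leading byte 0xE4 = 11100100 → 3-byte char #9 = E4 BF 98.
Leading byte 0xE4 = 11100100 matches 1110xxxx → 3-byte sequence.
Byte 1: 0xE4 = 11100100, payload 0100 (4 bits).
Byte 2: 0xBF = 10111111 (10xxxxxx ✓), payload 111111.
Byte 3: 0x98 = 10011000 (10xxxxxx ✓), payload 011000.
Concatenate: 0100111111011000 = 0x4FD8 (16 bits → U+4FD8).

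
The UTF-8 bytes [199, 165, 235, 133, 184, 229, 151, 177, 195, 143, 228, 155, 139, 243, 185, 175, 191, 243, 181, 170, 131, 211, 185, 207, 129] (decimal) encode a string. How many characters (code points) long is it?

Byte at offset 0: 0xC7 = 11000111 → 2-byte char (#1). Advance 2.
Byte at offset 2: 0xEB = 11101011 → 3-byte char (#2). Advance 3.
Byte at offset 5: 0xE5 = 11100101 → 3-byte char (#3). Advance 3.
Byte at offset 8: 0xC3 = 11000011 → 2-byte char (#4). Advance 2.
Byte at offset 10: 0xE4 = 11100100 → 3-byte char (#5). Advance 3.
Byte at offset 13: 0xF3 = 11110011 → 4-byte char (#6). Advance 4.
Byte at offset 17: 0xF3 = 11110011 → 4-byte char (#7). Advance 4.
Byte at offset 21: 0xD3 = 11010011 → 2-byte char (#8). Advance 2.
Byte at offset 23: 0xCF = 11001111 → 2-byte char (#9). Advance 2.
Reached end at offset 25 after 9 code points.

9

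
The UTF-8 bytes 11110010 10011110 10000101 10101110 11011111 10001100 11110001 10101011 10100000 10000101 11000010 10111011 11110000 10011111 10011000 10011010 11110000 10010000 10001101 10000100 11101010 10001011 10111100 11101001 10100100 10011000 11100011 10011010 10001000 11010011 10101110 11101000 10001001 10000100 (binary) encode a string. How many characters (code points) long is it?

11

Byte at offset 0: 0xF2 = 11110010 → 4-byte char (#1). Advance 4.
Byte at offset 4: 0xDF = 11011111 → 2-byte char (#2). Advance 2.
Byte at offset 6: 0xF1 = 11110001 → 4-byte char (#3). Advance 4.
Byte at offset 10: 0xC2 = 11000010 → 2-byte char (#4). Advance 2.
Byte at offset 12: 0xF0 = 11110000 → 4-byte char (#5). Advance 4.
Byte at offset 16: 0xF0 = 11110000 → 4-byte char (#6). Advance 4.
Byte at offset 20: 0xEA = 11101010 → 3-byte char (#7). Advance 3.
Byte at offset 23: 0xE9 = 11101001 → 3-byte char (#8). Advance 3.
Byte at offset 26: 0xE3 = 11100011 → 3-byte char (#9). Advance 3.
Byte at offset 29: 0xD3 = 11010011 → 2-byte char (#10). Advance 2.
Byte at offset 31: 0xE8 = 11101000 → 3-byte char (#11). Advance 3.
Reached end at offset 34 after 11 code points.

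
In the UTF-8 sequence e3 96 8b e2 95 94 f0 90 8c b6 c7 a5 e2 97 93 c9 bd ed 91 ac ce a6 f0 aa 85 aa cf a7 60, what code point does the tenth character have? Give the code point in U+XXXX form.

U+03E7

Offset 0: leading byte 0xE3 = 11100011 → 3-byte char #1 = E3 96 8B.
Offset 3: leading byte 0xE2 = 11100010 → 3-byte char #2 = E2 95 94.
Offset 6: leading byte 0xF0 = 11110000 → 4-byte char #3 = F0 90 8C B6.
Offset 10: leading byte 0xC7 = 11000111 → 2-byte char #4 = C7 A5.
Offset 12: leading byte 0xE2 = 11100010 → 3-byte char #5 = E2 97 93.
Offset 15: leading byte 0xC9 = 11001001 → 2-byte char #6 = C9 BD.
Offset 17: leading byte 0xED = 11101101 → 3-byte char #7 = ED 91 AC.
Offset 20: leading byte 0xCE = 11001110 → 2-byte char #8 = CE A6.
Offset 22: leading byte 0xF0 = 11110000 → 4-byte char #9 = F0 AA 85 AA.
Offset 26: leading byte 0xCF = 11001111 → 2-byte char #10 = CF A7.
Leading byte 0xCF = 11001111 matches 110xxxxx → 2-byte sequence.
Byte 1: 0xCF = 11001111, payload 01111 (5 bits).
Byte 2: 0xA7 = 10100111 (10xxxxxx ✓), payload 100111.
Concatenate: 01111100111 = 0x3E7 (11 bits → U+03E7).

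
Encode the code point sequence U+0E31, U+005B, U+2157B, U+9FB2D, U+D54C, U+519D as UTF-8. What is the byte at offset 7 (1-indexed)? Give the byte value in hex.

0x95

1-indexed offset 7 is 0-indexed offset 6.
U+0E31 → 3-byte form E0 B8 B1 at offsets 0–2.
U+005B → 1-byte form 5B at offsets 3–3.
U+2157B → 4-byte form F0 A1 95 BB at offsets 4–7.
Offset 6 falls in char 3's range; it's byte 3 of F0 A1 95 BB = 0x95.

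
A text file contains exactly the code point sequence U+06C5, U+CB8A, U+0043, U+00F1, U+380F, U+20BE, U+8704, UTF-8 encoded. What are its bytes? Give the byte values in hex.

U+06C5: 2-byte form → DB 85.
U+CB8A: 3-byte form → EC AE 8A.
U+0043: 1-byte form → 43.
U+00F1: 2-byte form → C3 B1.
U+380F: 3-byte form → E3 A0 8F.
U+20BE: 3-byte form → E2 82 BE.
U+8704: 3-byte form → E8 9C 84.
Concatenated (17 bytes): DB 85 EC AE 8A 43 C3 B1 E3 A0 8F E2 82 BE E8 9C 84.

DB 85 EC AE 8A 43 C3 B1 E3 A0 8F E2 82 BE E8 9C 84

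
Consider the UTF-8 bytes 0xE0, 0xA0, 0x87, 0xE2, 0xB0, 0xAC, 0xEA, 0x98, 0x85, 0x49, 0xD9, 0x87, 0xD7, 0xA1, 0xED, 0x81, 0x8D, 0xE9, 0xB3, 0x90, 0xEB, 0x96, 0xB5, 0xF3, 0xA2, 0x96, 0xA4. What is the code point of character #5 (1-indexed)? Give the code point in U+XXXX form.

U+0647

Offset 0: leading byte 0xE0 = 11100000 → 3-byte char #1 = E0 A0 87.
Offset 3: leading byte 0xE2 = 11100010 → 3-byte char #2 = E2 B0 AC.
Offset 6: leading byte 0xEA = 11101010 → 3-byte char #3 = EA 98 85.
Offset 9: leading byte 0x49 = 01001001 → 1-byte char #4 = 49.
Offset 10: leading byte 0xD9 = 11011001 → 2-byte char #5 = D9 87.
Leading byte 0xD9 = 11011001 matches 110xxxxx → 2-byte sequence.
Byte 1: 0xD9 = 11011001, payload 11001 (5 bits).
Byte 2: 0x87 = 10000111 (10xxxxxx ✓), payload 000111.
Concatenate: 11001000111 = 0x647 (11 bits → U+0647).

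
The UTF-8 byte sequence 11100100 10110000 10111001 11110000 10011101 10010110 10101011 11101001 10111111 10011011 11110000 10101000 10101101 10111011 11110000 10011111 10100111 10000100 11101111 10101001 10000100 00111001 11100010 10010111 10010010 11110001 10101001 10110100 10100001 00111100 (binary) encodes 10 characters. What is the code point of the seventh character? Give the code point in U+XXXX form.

Offset 0: leading byte 0xE4 = 11100100 → 3-byte char #1 = E4 B0 B9.
Offset 3: leading byte 0xF0 = 11110000 → 4-byte char #2 = F0 9D 96 AB.
Offset 7: leading byte 0xE9 = 11101001 → 3-byte char #3 = E9 BF 9B.
Offset 10: leading byte 0xF0 = 11110000 → 4-byte char #4 = F0 A8 AD BB.
Offset 14: leading byte 0xF0 = 11110000 → 4-byte char #5 = F0 9F A7 84.
Offset 18: leading byte 0xEF = 11101111 → 3-byte char #6 = EF A9 84.
Offset 21: leading byte 0x39 = 00111001 → 1-byte char #7 = 39.
Leading byte 0x39 = 00111001 matches 0xxxxxxx → 1-byte sequence.
Byte 1: 0x39 = 00111001, payload 0111001 (7 bits).
Concatenate: 0111001 = 0x39 (7 bits → U+0039).

U+0039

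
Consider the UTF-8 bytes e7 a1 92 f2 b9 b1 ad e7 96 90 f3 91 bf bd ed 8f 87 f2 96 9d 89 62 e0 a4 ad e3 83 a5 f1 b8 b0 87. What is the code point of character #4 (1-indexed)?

U+D1FFD

Offset 0: leading byte 0xE7 = 11100111 → 3-byte char #1 = E7 A1 92.
Offset 3: leading byte 0xF2 = 11110010 → 4-byte char #2 = F2 B9 B1 AD.
Offset 7: leading byte 0xE7 = 11100111 → 3-byte char #3 = E7 96 90.
Offset 10: leading byte 0xF3 = 11110011 → 4-byte char #4 = F3 91 BF BD.
Leading byte 0xF3 = 11110011 matches 11110xxx → 4-byte sequence.
Byte 1: 0xF3 = 11110011, payload 011 (3 bits).
Byte 2: 0x91 = 10010001 (10xxxxxx ✓), payload 010001.
Byte 3: 0xBF = 10111111 (10xxxxxx ✓), payload 111111.
Byte 4: 0xBD = 10111101 (10xxxxxx ✓), payload 111101.
Concatenate: 011010001111111111101 = 0xD1FFD (21 bits → U+D1FFD).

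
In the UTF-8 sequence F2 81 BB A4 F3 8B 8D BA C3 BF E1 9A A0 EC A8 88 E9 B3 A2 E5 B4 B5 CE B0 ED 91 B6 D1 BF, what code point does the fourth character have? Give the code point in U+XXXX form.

Offset 0: leading byte 0xF2 = 11110010 → 4-byte char #1 = F2 81 BB A4.
Offset 4: leading byte 0xF3 = 11110011 → 4-byte char #2 = F3 8B 8D BA.
Offset 8: leading byte 0xC3 = 11000011 → 2-byte char #3 = C3 BF.
Offset 10: leading byte 0xE1 = 11100001 → 3-byte char #4 = E1 9A A0.
Leading byte 0xE1 = 11100001 matches 1110xxxx → 3-byte sequence.
Byte 1: 0xE1 = 11100001, payload 0001 (4 bits).
Byte 2: 0x9A = 10011010 (10xxxxxx ✓), payload 011010.
Byte 3: 0xA0 = 10100000 (10xxxxxx ✓), payload 100000.
Concatenate: 0001011010100000 = 0x16A0 (16 bits → U+16A0).

U+16A0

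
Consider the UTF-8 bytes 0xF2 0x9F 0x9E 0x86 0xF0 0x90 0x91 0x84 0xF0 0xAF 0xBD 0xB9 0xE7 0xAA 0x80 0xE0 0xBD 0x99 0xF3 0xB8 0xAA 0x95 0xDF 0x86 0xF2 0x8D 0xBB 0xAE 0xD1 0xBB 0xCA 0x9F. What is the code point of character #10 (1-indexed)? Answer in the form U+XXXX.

U+029F

Offset 0: leading byte 0xF2 = 11110010 → 4-byte char #1 = F2 9F 9E 86.
Offset 4: leading byte 0xF0 = 11110000 → 4-byte char #2 = F0 90 91 84.
Offset 8: leading byte 0xF0 = 11110000 → 4-byte char #3 = F0 AF BD B9.
Offset 12: leading byte 0xE7 = 11100111 → 3-byte char #4 = E7 AA 80.
Offset 15: leading byte 0xE0 = 11100000 → 3-byte char #5 = E0 BD 99.
Offset 18: leading byte 0xF3 = 11110011 → 4-byte char #6 = F3 B8 AA 95.
Offset 22: leading byte 0xDF = 11011111 → 2-byte char #7 = DF 86.
Offset 24: leading byte 0xF2 = 11110010 → 4-byte char #8 = F2 8D BB AE.
Offset 28: leading byte 0xD1 = 11010001 → 2-byte char #9 = D1 BB.
Offset 30: leading byte 0xCA = 11001010 → 2-byte char #10 = CA 9F.
Leading byte 0xCA = 11001010 matches 110xxxxx → 2-byte sequence.
Byte 1: 0xCA = 11001010, payload 01010 (5 bits).
Byte 2: 0x9F = 10011111 (10xxxxxx ✓), payload 011111.
Concatenate: 01010011111 = 0x29F (11 bits → U+029F).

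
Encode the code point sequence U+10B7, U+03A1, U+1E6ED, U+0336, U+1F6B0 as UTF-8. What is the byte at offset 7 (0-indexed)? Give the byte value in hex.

0x9B

U+10B7 → 3-byte form E1 82 B7 at offsets 0–2.
U+03A1 → 2-byte form CE A1 at offsets 3–4.
U+1E6ED → 4-byte form F0 9E 9B AD at offsets 5–8.
Offset 7 falls in char 3's range; it's byte 3 of F0 9E 9B AD = 0x9B.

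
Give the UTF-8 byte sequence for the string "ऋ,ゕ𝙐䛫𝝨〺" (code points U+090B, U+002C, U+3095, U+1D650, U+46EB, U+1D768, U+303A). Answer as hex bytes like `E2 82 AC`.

U+090B: 3-byte form → E0 A4 8B.
U+002C: 1-byte form → 2C.
U+3095: 3-byte form → E3 82 95.
U+1D650: 4-byte form → F0 9D 99 90.
U+46EB: 3-byte form → E4 9B AB.
U+1D768: 4-byte form → F0 9D 9D A8.
U+303A: 3-byte form → E3 80 BA.
Concatenated (21 bytes): E0 A4 8B 2C E3 82 95 F0 9D 99 90 E4 9B AB F0 9D 9D A8 E3 80 BA.

E0 A4 8B 2C E3 82 95 F0 9D 99 90 E4 9B AB F0 9D 9D A8 E3 80 BA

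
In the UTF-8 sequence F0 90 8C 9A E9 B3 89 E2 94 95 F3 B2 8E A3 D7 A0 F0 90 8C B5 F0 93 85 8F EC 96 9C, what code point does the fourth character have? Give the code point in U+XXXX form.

Offset 0: leading byte 0xF0 = 11110000 → 4-byte char #1 = F0 90 8C 9A.
Offset 4: leading byte 0xE9 = 11101001 → 3-byte char #2 = E9 B3 89.
Offset 7: leading byte 0xE2 = 11100010 → 3-byte char #3 = E2 94 95.
Offset 10: leading byte 0xF3 = 11110011 → 4-byte char #4 = F3 B2 8E A3.
Leading byte 0xF3 = 11110011 matches 11110xxx → 4-byte sequence.
Byte 1: 0xF3 = 11110011, payload 011 (3 bits).
Byte 2: 0xB2 = 10110010 (10xxxxxx ✓), payload 110010.
Byte 3: 0x8E = 10001110 (10xxxxxx ✓), payload 001110.
Byte 4: 0xA3 = 10100011 (10xxxxxx ✓), payload 100011.
Concatenate: 011110010001110100011 = 0xF23A3 (21 bits → U+F23A3).

U+F23A3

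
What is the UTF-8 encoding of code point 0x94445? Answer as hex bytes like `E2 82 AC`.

U+94445 = 0x94445 = 607301 decimal. In range U+10000–U+10FFFF → 4-byte form: 11110xxx 10xxxxxx 10xxxxxx 10xxxxxx.
Binary (21 bits): 010010100010001000101.
Split 3+6+6+6: 010 | 010100 | 010001 | 000101.
Byte 1: 11110010 = 0xF2.
Byte 2: 10010100 = 0x94.
Byte 3: 10010001 = 0x91.
Byte 4: 10000101 = 0x85.

F2 94 91 85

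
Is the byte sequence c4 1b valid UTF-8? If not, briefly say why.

invalid (non-continuation byte where continuation expected)

Leading byte 0xC4 = 11000100 → 2-byte form.
Byte 2 is 0x1B = 00011011, which is not 10xxxxxx — expected a continuation byte.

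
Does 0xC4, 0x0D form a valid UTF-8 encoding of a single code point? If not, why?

invalid (non-continuation byte where continuation expected)

Leading byte 0xC4 = 11000100 → 2-byte form.
Byte 2 is 0x0D = 00001101, which is not 10xxxxxx — expected a continuation byte.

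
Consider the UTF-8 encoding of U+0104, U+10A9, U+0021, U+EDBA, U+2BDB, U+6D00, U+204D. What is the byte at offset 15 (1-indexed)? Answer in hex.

1-indexed offset 15 is 0-indexed offset 14.
U+0104 → 2-byte form C4 84 at offsets 0–1.
U+10A9 → 3-byte form E1 82 A9 at offsets 2–4.
U+0021 → 1-byte form 21 at offsets 5–5.
U+EDBA → 3-byte form EE B6 BA at offsets 6–8.
U+2BDB → 3-byte form E2 AF 9B at offsets 9–11.
U+6D00 → 3-byte form E6 B4 80 at offsets 12–14.
Offset 14 falls in char 6's range; it's byte 3 of E6 B4 80 = 0x80.

0x80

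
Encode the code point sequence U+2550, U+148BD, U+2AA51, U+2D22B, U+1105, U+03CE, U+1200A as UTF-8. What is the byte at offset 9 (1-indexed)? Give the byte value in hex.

0xAA

1-indexed offset 9 is 0-indexed offset 8.
U+2550 → 3-byte form E2 95 90 at offsets 0–2.
U+148BD → 4-byte form F0 94 A2 BD at offsets 3–6.
U+2AA51 → 4-byte form F0 AA A9 91 at offsets 7–10.
Offset 8 falls in char 3's range; it's byte 2 of F0 AA A9 91 = 0xAA.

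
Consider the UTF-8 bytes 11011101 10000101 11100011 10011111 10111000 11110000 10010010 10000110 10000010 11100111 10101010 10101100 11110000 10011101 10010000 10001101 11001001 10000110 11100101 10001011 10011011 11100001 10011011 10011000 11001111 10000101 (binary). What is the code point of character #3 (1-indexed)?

U+12182

Offset 0: leading byte 0xDD = 11011101 → 2-byte char #1 = DD 85.
Offset 2: leading byte 0xE3 = 11100011 → 3-byte char #2 = E3 9F B8.
Offset 5: leading byte 0xF0 = 11110000 → 4-byte char #3 = F0 92 86 82.
Leading byte 0xF0 = 11110000 matches 11110xxx → 4-byte sequence.
Byte 1: 0xF0 = 11110000, payload 000 (3 bits).
Byte 2: 0x92 = 10010010 (10xxxxxx ✓), payload 010010.
Byte 3: 0x86 = 10000110 (10xxxxxx ✓), payload 000110.
Byte 4: 0x82 = 10000010 (10xxxxxx ✓), payload 000010.
Concatenate: 000010010000110000010 = 0x12182 (21 bits → U+12182).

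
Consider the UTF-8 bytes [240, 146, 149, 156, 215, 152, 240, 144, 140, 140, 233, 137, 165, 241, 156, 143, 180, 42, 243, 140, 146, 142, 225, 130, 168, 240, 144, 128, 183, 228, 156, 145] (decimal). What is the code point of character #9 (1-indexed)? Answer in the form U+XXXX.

U+10037

Offset 0: leading byte 0xF0 = 11110000 → 4-byte char #1 = F0 92 95 9C.
Offset 4: leading byte 0xD7 = 11010111 → 2-byte char #2 = D7 98.
Offset 6: leading byte 0xF0 = 11110000 → 4-byte char #3 = F0 90 8C 8C.
Offset 10: leading byte 0xE9 = 11101001 → 3-byte char #4 = E9 89 A5.
Offset 13: leading byte 0xF1 = 11110001 → 4-byte char #5 = F1 9C 8F B4.
Offset 17: leading byte 0x2A = 00101010 → 1-byte char #6 = 2A.
Offset 18: leading byte 0xF3 = 11110011 → 4-byte char #7 = F3 8C 92 8E.
Offset 22: leading byte 0xE1 = 11100001 → 3-byte char #8 = E1 82 A8.
Offset 25: leading byte 0xF0 = 11110000 → 4-byte char #9 = F0 90 80 B7.
Leading byte 0xF0 = 11110000 matches 11110xxx → 4-byte sequence.
Byte 1: 0xF0 = 11110000, payload 000 (3 bits).
Byte 2: 0x90 = 10010000 (10xxxxxx ✓), payload 010000.
Byte 3: 0x80 = 10000000 (10xxxxxx ✓), payload 000000.
Byte 4: 0xB7 = 10110111 (10xxxxxx ✓), payload 110111.
Concatenate: 000010000000000110111 = 0x10037 (21 bits → U+10037).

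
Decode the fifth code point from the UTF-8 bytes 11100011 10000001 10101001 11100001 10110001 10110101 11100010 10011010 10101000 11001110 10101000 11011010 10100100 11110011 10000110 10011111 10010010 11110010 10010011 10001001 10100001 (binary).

Offset 0: leading byte 0xE3 = 11100011 → 3-byte char #1 = E3 81 A9.
Offset 3: leading byte 0xE1 = 11100001 → 3-byte char #2 = E1 B1 B5.
Offset 6: leading byte 0xE2 = 11100010 → 3-byte char #3 = E2 9A A8.
Offset 9: leading byte 0xCE = 11001110 → 2-byte char #4 = CE A8.
Offset 11: leading byte 0xDA = 11011010 → 2-byte char #5 = DA A4.
Leading byte 0xDA = 11011010 matches 110xxxxx → 2-byte sequence.
Byte 1: 0xDA = 11011010, payload 11010 (5 bits).
Byte 2: 0xA4 = 10100100 (10xxxxxx ✓), payload 100100.
Concatenate: 11010100100 = 0x6A4 (11 bits → U+06A4).

U+06A4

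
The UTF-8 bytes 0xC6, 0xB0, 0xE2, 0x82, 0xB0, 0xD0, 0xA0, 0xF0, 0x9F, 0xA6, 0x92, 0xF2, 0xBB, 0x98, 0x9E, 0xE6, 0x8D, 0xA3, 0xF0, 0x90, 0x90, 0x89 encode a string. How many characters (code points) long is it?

Byte at offset 0: 0xC6 = 11000110 → 2-byte char (#1). Advance 2.
Byte at offset 2: 0xE2 = 11100010 → 3-byte char (#2). Advance 3.
Byte at offset 5: 0xD0 = 11010000 → 2-byte char (#3). Advance 2.
Byte at offset 7: 0xF0 = 11110000 → 4-byte char (#4). Advance 4.
Byte at offset 11: 0xF2 = 11110010 → 4-byte char (#5). Advance 4.
Byte at offset 15: 0xE6 = 11100110 → 3-byte char (#6). Advance 3.
Byte at offset 18: 0xF0 = 11110000 → 4-byte char (#7). Advance 4.
Reached end at offset 22 after 7 code points.

7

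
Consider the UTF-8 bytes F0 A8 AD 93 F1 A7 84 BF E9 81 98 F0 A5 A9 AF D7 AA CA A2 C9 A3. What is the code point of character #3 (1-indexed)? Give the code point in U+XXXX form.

U+9058

Offset 0: leading byte 0xF0 = 11110000 → 4-byte char #1 = F0 A8 AD 93.
Offset 4: leading byte 0xF1 = 11110001 → 4-byte char #2 = F1 A7 84 BF.
Offset 8: leading byte 0xE9 = 11101001 → 3-byte char #3 = E9 81 98.
Leading byte 0xE9 = 11101001 matches 1110xxxx → 3-byte sequence.
Byte 1: 0xE9 = 11101001, payload 1001 (4 bits).
Byte 2: 0x81 = 10000001 (10xxxxxx ✓), payload 000001.
Byte 3: 0x98 = 10011000 (10xxxxxx ✓), payload 011000.
Concatenate: 1001000001011000 = 0x9058 (16 bits → U+9058).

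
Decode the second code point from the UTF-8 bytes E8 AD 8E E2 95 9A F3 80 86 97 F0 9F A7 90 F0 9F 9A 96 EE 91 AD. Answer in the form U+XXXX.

Offset 0: leading byte 0xE8 = 11101000 → 3-byte char #1 = E8 AD 8E.
Offset 3: leading byte 0xE2 = 11100010 → 3-byte char #2 = E2 95 9A.
Leading byte 0xE2 = 11100010 matches 1110xxxx → 3-byte sequence.
Byte 1: 0xE2 = 11100010, payload 0010 (4 bits).
Byte 2: 0x95 = 10010101 (10xxxxxx ✓), payload 010101.
Byte 3: 0x9A = 10011010 (10xxxxxx ✓), payload 011010.
Concatenate: 0010010101011010 = 0x255A (16 bits → U+255A).

U+255A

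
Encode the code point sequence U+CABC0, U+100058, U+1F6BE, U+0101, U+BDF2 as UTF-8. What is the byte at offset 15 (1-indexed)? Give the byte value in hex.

1-indexed offset 15 is 0-indexed offset 14.
U+CABC0 → 4-byte form F3 8A AF 80 at offsets 0–3.
U+100058 → 4-byte form F4 80 81 98 at offsets 4–7.
U+1F6BE → 4-byte form F0 9F 9A BE at offsets 8–11.
U+0101 → 2-byte form C4 81 at offsets 12–13.
U+BDF2 → 3-byte form EB B7 B2 at offsets 14–16.
Offset 14 falls in char 5's range; it's byte 1 of EB B7 B2 = 0xEB.

0xEB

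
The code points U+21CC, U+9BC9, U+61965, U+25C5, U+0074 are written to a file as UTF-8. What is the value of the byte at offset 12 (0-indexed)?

0x85

U+21CC → 3-byte form E2 87 8C at offsets 0–2.
U+9BC9 → 3-byte form E9 AF 89 at offsets 3–5.
U+61965 → 4-byte form F1 A1 A5 A5 at offsets 6–9.
U+25C5 → 3-byte form E2 97 85 at offsets 10–12.
Offset 12 falls in char 4's range; it's byte 3 of E2 97 85 = 0x85.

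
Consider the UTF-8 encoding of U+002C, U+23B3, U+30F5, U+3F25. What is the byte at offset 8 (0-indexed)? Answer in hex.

0xBC

U+002C → 1-byte form 2C at offsets 0–0.
U+23B3 → 3-byte form E2 8E B3 at offsets 1–3.
U+30F5 → 3-byte form E3 83 B5 at offsets 4–6.
U+3F25 → 3-byte form E3 BC A5 at offsets 7–9.
Offset 8 falls in char 4's range; it's byte 2 of E3 BC A5 = 0xBC.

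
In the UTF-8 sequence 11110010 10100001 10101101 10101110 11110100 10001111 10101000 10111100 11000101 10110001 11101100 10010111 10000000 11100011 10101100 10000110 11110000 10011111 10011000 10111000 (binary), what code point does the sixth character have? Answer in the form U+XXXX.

U+1F638

Offset 0: leading byte 0xF2 = 11110010 → 4-byte char #1 = F2 A1 AD AE.
Offset 4: leading byte 0xF4 = 11110100 → 4-byte char #2 = F4 8F A8 BC.
Offset 8: leading byte 0xC5 = 11000101 → 2-byte char #3 = C5 B1.
Offset 10: leading byte 0xEC = 11101100 → 3-byte char #4 = EC 97 80.
Offset 13: leading byte 0xE3 = 11100011 → 3-byte char #5 = E3 AC 86.
Offset 16: leading byte 0xF0 = 11110000 → 4-byte char #6 = F0 9F 98 B8.
Leading byte 0xF0 = 11110000 matches 11110xxx → 4-byte sequence.
Byte 1: 0xF0 = 11110000, payload 000 (3 bits).
Byte 2: 0x9F = 10011111 (10xxxxxx ✓), payload 011111.
Byte 3: 0x98 = 10011000 (10xxxxxx ✓), payload 011000.
Byte 4: 0xB8 = 10111000 (10xxxxxx ✓), payload 111000.
Concatenate: 000011111011000111000 = 0x1F638 (21 bits → U+1F638).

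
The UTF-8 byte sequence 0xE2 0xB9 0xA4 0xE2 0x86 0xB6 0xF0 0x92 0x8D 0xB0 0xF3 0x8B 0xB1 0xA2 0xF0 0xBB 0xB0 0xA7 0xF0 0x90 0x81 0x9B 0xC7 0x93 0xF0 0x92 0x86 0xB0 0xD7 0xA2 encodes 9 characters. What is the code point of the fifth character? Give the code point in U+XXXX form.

Offset 0: leading byte 0xE2 = 11100010 → 3-byte char #1 = E2 B9 A4.
Offset 3: leading byte 0xE2 = 11100010 → 3-byte char #2 = E2 86 B6.
Offset 6: leading byte 0xF0 = 11110000 → 4-byte char #3 = F0 92 8D B0.
Offset 10: leading byte 0xF3 = 11110011 → 4-byte char #4 = F3 8B B1 A2.
Offset 14: leading byte 0xF0 = 11110000 → 4-byte char #5 = F0 BB B0 A7.
Leading byte 0xF0 = 11110000 matches 11110xxx → 4-byte sequence.
Byte 1: 0xF0 = 11110000, payload 000 (3 bits).
Byte 2: 0xBB = 10111011 (10xxxxxx ✓), payload 111011.
Byte 3: 0xB0 = 10110000 (10xxxxxx ✓), payload 110000.
Byte 4: 0xA7 = 10100111 (10xxxxxx ✓), payload 100111.
Concatenate: 000111011110000100111 = 0x3BC27 (21 bits → U+3BC27).

U+3BC27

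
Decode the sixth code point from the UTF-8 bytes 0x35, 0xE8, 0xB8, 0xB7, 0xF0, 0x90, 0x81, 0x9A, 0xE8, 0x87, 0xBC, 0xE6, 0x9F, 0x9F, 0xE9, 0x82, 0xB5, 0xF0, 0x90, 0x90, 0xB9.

U+90B5

Offset 0: leading byte 0x35 = 00110101 → 1-byte char #1 = 35.
Offset 1: leading byte 0xE8 = 11101000 → 3-byte char #2 = E8 B8 B7.
Offset 4: leading byte 0xF0 = 11110000 → 4-byte char #3 = F0 90 81 9A.
Offset 8: leading byte 0xE8 = 11101000 → 3-byte char #4 = E8 87 BC.
Offset 11: leading byte 0xE6 = 11100110 → 3-byte char #5 = E6 9F 9F.
Offset 14: leading byte 0xE9 = 11101001 → 3-byte char #6 = E9 82 B5.
Leading byte 0xE9 = 11101001 matches 1110xxxx → 3-byte sequence.
Byte 1: 0xE9 = 11101001, payload 1001 (4 bits).
Byte 2: 0x82 = 10000010 (10xxxxxx ✓), payload 000010.
Byte 3: 0xB5 = 10110101 (10xxxxxx ✓), payload 110101.
Concatenate: 1001000010110101 = 0x90B5 (16 bits → U+90B5).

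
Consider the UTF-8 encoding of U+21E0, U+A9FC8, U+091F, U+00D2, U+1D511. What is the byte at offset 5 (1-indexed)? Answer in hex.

1-indexed offset 5 is 0-indexed offset 4.
U+21E0 → 3-byte form E2 87 A0 at offsets 0–2.
U+A9FC8 → 4-byte form F2 A9 BF 88 at offsets 3–6.
Offset 4 falls in char 2's range; it's byte 2 of F2 A9 BF 88 = 0xA9.

0xA9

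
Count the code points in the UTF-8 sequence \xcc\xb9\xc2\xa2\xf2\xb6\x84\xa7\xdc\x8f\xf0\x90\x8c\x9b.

Byte at offset 0: 0xCC = 11001100 → 2-byte char (#1). Advance 2.
Byte at offset 2: 0xC2 = 11000010 → 2-byte char (#2). Advance 2.
Byte at offset 4: 0xF2 = 11110010 → 4-byte char (#3). Advance 4.
Byte at offset 8: 0xDC = 11011100 → 2-byte char (#4). Advance 2.
Byte at offset 10: 0xF0 = 11110000 → 4-byte char (#5). Advance 4.
Reached end at offset 14 after 5 code points.

5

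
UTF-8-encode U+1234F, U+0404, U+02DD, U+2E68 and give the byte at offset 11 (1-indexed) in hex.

0xA8

1-indexed offset 11 is 0-indexed offset 10.
U+1234F → 4-byte form F0 92 8D 8F at offsets 0–3.
U+0404 → 2-byte form D0 84 at offsets 4–5.
U+02DD → 2-byte form CB 9D at offsets 6–7.
U+2E68 → 3-byte form E2 B9 A8 at offsets 8–10.
Offset 10 falls in char 4's range; it's byte 3 of E2 B9 A8 = 0xA8.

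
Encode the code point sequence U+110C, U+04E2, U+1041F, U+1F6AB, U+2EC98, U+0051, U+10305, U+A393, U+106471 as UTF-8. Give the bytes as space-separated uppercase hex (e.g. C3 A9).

U+110C: 3-byte form → E1 84 8C.
U+04E2: 2-byte form → D3 A2.
U+1041F: 4-byte form → F0 90 90 9F.
U+1F6AB: 4-byte form → F0 9F 9A AB.
U+2EC98: 4-byte form → F0 AE B2 98.
U+0051: 1-byte form → 51.
U+10305: 4-byte form → F0 90 8C 85.
U+A393: 3-byte form → EA 8E 93.
U+106471: 4-byte form → F4 86 91 B1.
Concatenated (29 bytes): E1 84 8C D3 A2 F0 90 90 9F F0 9F 9A AB F0 AE B2 98 51 F0 90 8C 85 EA 8E 93 F4 86 91 B1.

E1 84 8C D3 A2 F0 90 90 9F F0 9F 9A AB F0 AE B2 98 51 F0 90 8C 85 EA 8E 93 F4 86 91 B1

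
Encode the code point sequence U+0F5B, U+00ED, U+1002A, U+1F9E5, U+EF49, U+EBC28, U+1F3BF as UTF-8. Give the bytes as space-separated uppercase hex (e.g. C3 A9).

U+0F5B: 3-byte form → E0 BD 9B.
U+00ED: 2-byte form → C3 AD.
U+1002A: 4-byte form → F0 90 80 AA.
U+1F9E5: 4-byte form → F0 9F A7 A5.
U+EF49: 3-byte form → EE BD 89.
U+EBC28: 4-byte form → F3 AB B0 A8.
U+1F3BF: 4-byte form → F0 9F 8E BF.
Concatenated (24 bytes): E0 BD 9B C3 AD F0 90 80 AA F0 9F A7 A5 EE BD 89 F3 AB B0 A8 F0 9F 8E BF.

E0 BD 9B C3 AD F0 90 80 AA F0 9F A7 A5 EE BD 89 F3 AB B0 A8 F0 9F 8E BF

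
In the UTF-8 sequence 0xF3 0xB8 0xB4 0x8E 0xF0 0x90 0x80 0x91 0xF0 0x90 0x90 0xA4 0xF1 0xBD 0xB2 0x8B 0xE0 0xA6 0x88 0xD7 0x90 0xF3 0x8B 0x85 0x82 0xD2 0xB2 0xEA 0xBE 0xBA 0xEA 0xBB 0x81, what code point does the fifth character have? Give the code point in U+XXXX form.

Offset 0: leading byte 0xF3 = 11110011 → 4-byte char #1 = F3 B8 B4 8E.
Offset 4: leading byte 0xF0 = 11110000 → 4-byte char #2 = F0 90 80 91.
Offset 8: leading byte 0xF0 = 11110000 → 4-byte char #3 = F0 90 90 A4.
Offset 12: leading byte 0xF1 = 11110001 → 4-byte char #4 = F1 BD B2 8B.
Offset 16: leading byte 0xE0 = 11100000 → 3-byte char #5 = E0 A6 88.
Leading byte 0xE0 = 11100000 matches 1110xxxx → 3-byte sequence.
Byte 1: 0xE0 = 11100000, payload 0000 (4 bits).
Byte 2: 0xA6 = 10100110 (10xxxxxx ✓), payload 100110.
Byte 3: 0x88 = 10001000 (10xxxxxx ✓), payload 001000.
Concatenate: 0000100110001000 = 0x988 (16 bits → U+0988).

U+0988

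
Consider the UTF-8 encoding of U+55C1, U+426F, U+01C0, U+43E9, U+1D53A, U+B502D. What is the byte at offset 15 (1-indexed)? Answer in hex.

0xBA

1-indexed offset 15 is 0-indexed offset 14.
U+55C1 → 3-byte form E5 97 81 at offsets 0–2.
U+426F → 3-byte form E4 89 AF at offsets 3–5.
U+01C0 → 2-byte form C7 80 at offsets 6–7.
U+43E9 → 3-byte form E4 8F A9 at offsets 8–10.
U+1D53A → 4-byte form F0 9D 94 BA at offsets 11–14.
Offset 14 falls in char 5's range; it's byte 4 of F0 9D 94 BA = 0xBA.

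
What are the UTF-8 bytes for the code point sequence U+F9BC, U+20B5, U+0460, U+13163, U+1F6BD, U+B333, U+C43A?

U+F9BC: 3-byte form → EF A6 BC.
U+20B5: 3-byte form → E2 82 B5.
U+0460: 2-byte form → D1 A0.
U+13163: 4-byte form → F0 93 85 A3.
U+1F6BD: 4-byte form → F0 9F 9A BD.
U+B333: 3-byte form → EB 8C B3.
U+C43A: 3-byte form → EC 90 BA.
Concatenated (22 bytes): EF A6 BC E2 82 B5 D1 A0 F0 93 85 A3 F0 9F 9A BD EB 8C B3 EC 90 BA.

EF A6 BC E2 82 B5 D1 A0 F0 93 85 A3 F0 9F 9A BD EB 8C B3 EC 90 BA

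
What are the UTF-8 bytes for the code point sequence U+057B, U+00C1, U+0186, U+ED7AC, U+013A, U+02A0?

D5 BB C3 81 C6 86 F3 AD 9E AC C4 BA CA A0

U+057B: 2-byte form → D5 BB.
U+00C1: 2-byte form → C3 81.
U+0186: 2-byte form → C6 86.
U+ED7AC: 4-byte form → F3 AD 9E AC.
U+013A: 2-byte form → C4 BA.
U+02A0: 2-byte form → CA A0.
Concatenated (14 bytes): D5 BB C3 81 C6 86 F3 AD 9E AC C4 BA CA A0.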